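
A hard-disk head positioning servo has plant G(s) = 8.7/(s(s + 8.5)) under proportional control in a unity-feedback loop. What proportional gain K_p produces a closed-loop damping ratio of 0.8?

K_p = 3.24

Closed-loop characteristic equation: s² + 8.5s + K_p·8.7 = 0.
So ω_n = √(8.7K_p) and 2ζω_n = 8.5, giving ζ = 8.5/(2√(8.7K_p)).
Setting ζ = 0.8: √(8.7K_p) = 8.5/(2·0.8) = 5.312, so K_p = 28.22/8.7 = 3.24.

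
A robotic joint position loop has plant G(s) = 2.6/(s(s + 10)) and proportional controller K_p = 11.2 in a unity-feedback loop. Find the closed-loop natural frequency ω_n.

The closed-loop denominator is s(s+10) + 11.2·2.6 = s² + 10s + 29.12.
Matching s² + 2ζω_n s + ω_n²: ω_n = √29.12 = 5.396 rad/s and 2ζω_n = 10, so ζ = 10/(2·5.396) = 0.927.

ω_n = 5.4 rad/s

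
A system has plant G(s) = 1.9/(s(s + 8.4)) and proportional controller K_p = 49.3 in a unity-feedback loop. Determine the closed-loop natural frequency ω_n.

ω_n = 9.68 rad/s

The closed-loop denominator is s(s+8.4) + 49.3·1.9 = s² + 8.4s + 93.67.
Matching s² + 2ζω_n s + ω_n²: ω_n = √93.67 = 9.678 rad/s and 2ζω_n = 8.4, so ζ = 8.4/(2·9.678) = 0.434.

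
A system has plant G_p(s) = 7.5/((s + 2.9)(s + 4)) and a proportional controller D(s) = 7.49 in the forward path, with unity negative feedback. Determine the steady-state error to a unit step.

0.171

The loop is type 0. Static position error constant K_pos = D(0)·G_p(0) = 7.49·0.6466 = 4.843.
Steady-state error to a unit step: e_ss = 1/(1+K_pos) = 1/5.843 = 0.171.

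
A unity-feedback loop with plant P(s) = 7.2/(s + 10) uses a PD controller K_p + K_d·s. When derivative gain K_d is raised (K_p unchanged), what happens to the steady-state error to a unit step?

unchanged

K_d affects only the transient (the s-coefficient); the DC loop gain, and hence e_ss, depends only on K_p.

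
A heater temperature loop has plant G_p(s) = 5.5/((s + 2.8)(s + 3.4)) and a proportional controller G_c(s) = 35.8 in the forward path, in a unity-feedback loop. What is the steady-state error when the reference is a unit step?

The loop is type 0. Static position error constant K_pos = G_c(0)·G_p(0) = 35.8·0.5777 = 20.68.
Steady-state error to a unit step: e_ss = 1/(1+K_pos) = 1/21.68 = 0.0461.

0.0461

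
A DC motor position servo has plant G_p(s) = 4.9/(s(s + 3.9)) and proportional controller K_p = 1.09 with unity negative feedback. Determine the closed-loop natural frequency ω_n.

ω_n = 2.31 rad/s

The closed-loop denominator is s(s+3.9) + 1.09·4.9 = s² + 3.9s + 5.341.
So ω_n² = 5.341 ⇒ ω_n = 2.311 rad/s, and ζ = 3.9/(2ω_n) = 0.844.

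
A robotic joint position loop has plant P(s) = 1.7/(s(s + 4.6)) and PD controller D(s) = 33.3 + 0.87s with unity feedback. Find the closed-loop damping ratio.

ζ = 0.404

Forward path: (33.3 + 0.87s)·1.7/(s(s+4.6)). The closed-loop characteristic equation is s² + (4.6 + 1.7·0.87)s + 1.7·33.3 = 0.
That is s² + 6.079s + 56.61 = 0, so ω_n = 7.524 rad/s and ζ = 6.079/(2·7.524) = 0.404.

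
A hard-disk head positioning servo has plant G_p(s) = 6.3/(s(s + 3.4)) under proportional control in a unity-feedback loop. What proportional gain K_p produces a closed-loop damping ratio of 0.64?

K_p = 1.12

Closed-loop characteristic equation: s² + 3.4s + K_p·6.3 = 0.
So ω_n = √(6.3K_p) and 2ζω_n = 3.4, giving ζ = 3.4/(2√(6.3K_p)).
Setting ζ = 0.64: √(6.3K_p) = 3.4/(2·0.64) = 2.656, so K_p = 7.056/6.3 = 1.12.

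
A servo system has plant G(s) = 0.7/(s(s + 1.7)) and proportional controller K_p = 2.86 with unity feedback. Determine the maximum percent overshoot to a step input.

The closed-loop denominator s² + 1.7s + 2.002 gives ω_n = √2.002 = 1.415 and ζ = 1.7/(2ω_n) = 0.6007.
%OS = 100·exp(−πζ/√(1−ζ²)) = 100·exp(−π·0.6007/√0.6391) = 9.44%.

9.44%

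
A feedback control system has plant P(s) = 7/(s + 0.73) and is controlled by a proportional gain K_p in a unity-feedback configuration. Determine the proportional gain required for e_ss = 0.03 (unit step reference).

K_p = 3.37

The loop is type 0, so e_ss(step) = 1/(1 + K_pos) with K_pos = K_p·P(0).
P(0) = 9.589. Require 1/(1 + K_p·9.589) = 0.03, so 1 + 9.589·K_p = 33.33.
K_p = (33.33 − 1)/9.589 = 3.37.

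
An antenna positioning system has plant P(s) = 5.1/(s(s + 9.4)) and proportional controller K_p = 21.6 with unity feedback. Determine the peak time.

The closed-loop denominator s² + 9.4s + 110.2 gives ω_n = √110.2 = 10.5 and ζ = 9.4/(2ω_n) = 0.4478.
Damped frequency ω_d = ω_n√(1−ζ²) = 9.385 rad/s, so peak time T_p = π/ω_d = 0.335 s.

T_p = 0.335 s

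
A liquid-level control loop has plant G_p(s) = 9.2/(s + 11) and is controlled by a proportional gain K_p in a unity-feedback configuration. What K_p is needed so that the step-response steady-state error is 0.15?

K_p = 6.78

Steady-state error for a unit step on this type-0 loop is 1/(1 + K_p·G_p(0)).
G_p(0) = 0.8364. Require 1/(1 + K_p·0.8364) = 0.15, so 1 + 0.8364·K_p = 6.667.
K_p = (6.667 − 1)/0.8364 = 6.78.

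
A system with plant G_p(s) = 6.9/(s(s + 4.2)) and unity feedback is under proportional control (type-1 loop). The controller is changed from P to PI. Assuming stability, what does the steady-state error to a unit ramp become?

The integrator raises the loop to type 2, so K_v → ∞ and e_ss to a ramp is zero.

0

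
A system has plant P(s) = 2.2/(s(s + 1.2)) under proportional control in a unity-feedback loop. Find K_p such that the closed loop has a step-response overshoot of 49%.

K_p = 3.34

From %OS = 100·exp(−πζ/√(1−ζ²)) = 49%, ζ = −ln(0.49)/√(π²+ln²(0.49)) = 0.2214.
Characteristic equation s² + 1.2s + 2.2K_p = 0 gives ζ = 1.2/(2√(2.2K_p)).
Setting ζ = 0.2214: √(2.2K_p) = 1.2/(2·0.2214) = 2.71, so K_p = 7.342/2.2 = 3.34.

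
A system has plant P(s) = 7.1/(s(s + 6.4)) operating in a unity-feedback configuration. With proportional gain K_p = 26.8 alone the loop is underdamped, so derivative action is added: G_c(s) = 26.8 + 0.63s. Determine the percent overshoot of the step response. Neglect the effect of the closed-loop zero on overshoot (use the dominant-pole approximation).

26%

Forward path: (26.8 + 0.63s)·7.1/(s(s+6.4)). The closed-loop characteristic equation is s² + (6.4 + 7.1·0.63)s + 7.1·26.8 = 0.
That is s² + 10.87s + 190.3 = 0, so ω_n = 13.79 rad/s and ζ = 10.87/(2·13.79) = 0.3941.
%OS = 100·exp(−πζ/√(1−ζ²)) = 26%.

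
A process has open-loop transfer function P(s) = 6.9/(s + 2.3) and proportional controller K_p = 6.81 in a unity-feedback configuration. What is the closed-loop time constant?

Closed-loop transfer function: T(s) = K_p·P(s)/(1 + K_p·P(s)) = 46.99/(s + 2.3 + 46.99) = 46.99/(s + 49.29).
Time constant τ = 1/49.29 = 0.0203 s.

τ = 0.0203 s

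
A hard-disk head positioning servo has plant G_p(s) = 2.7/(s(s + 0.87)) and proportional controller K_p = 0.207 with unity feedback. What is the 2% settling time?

T_s ≈ 9.2 s

The closed-loop denominator s² + 0.87s + 0.5589 gives ω_n = √0.5589 = 0.7476 and ζ = 0.87/(2ω_n) = 0.5819.
2% settling time T_s ≈ 4/(ζω_n) = 4/0.435 = 9.2 s.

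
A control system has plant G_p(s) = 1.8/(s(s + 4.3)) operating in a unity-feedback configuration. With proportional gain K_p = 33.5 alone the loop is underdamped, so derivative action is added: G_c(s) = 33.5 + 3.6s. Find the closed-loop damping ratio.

ζ = 0.694

Forward path: (33.5 + 3.6s)·1.8/(s(s+4.3)). The closed-loop characteristic equation is s² + (4.3 + 1.8·3.6)s + 1.8·33.5 = 0.
That is s² + 10.78s + 60.3 = 0, so ω_n = 7.765 rad/s and ζ = 10.78/(2·7.765) = 0.6941.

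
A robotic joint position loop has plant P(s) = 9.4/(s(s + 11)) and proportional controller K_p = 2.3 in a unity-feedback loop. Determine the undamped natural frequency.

1 + K_p·P(s) = 0 gives s² + 11s + 21.62 = 0.
Matching s² + 2ζω_n s + ω_n²: ω_n = √21.62 = 4.65 rad/s and 2ζω_n = 11, so ζ = 11/(2·4.65) = 1.18.

ω_n = 4.65 rad/s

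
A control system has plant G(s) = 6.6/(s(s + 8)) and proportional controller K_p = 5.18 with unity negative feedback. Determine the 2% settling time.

Closed-loop characteristic equation: s² + 8s + 34.19 = 0, so ω_n = 5.847 rad/s and ζ = 8/(2·5.847) = 0.6841.
2% settling time T_s ≈ 4/(ζω_n) = 4/4 = 1 s.

T_s ≈ 1 s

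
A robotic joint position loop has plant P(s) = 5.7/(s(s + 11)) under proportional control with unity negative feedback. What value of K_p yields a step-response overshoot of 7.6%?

K_p = 13.2

From %OS = 100·exp(−πζ/√(1−ζ²)) = 7.6%, ζ = −ln(0.076)/√(π²+ln²(0.076)) = 0.6342.
Characteristic equation s² + 11s + 5.7K_p = 0 gives ζ = 11/(2√(5.7K_p)).
Setting ζ = 0.6342: √(5.7K_p) = 11/(2·0.6342) = 8.672, so K_p = 75.21/5.7 = 13.2.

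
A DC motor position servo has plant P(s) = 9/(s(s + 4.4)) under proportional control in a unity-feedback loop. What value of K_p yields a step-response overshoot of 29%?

From %OS = 100·exp(−πζ/√(1−ζ²)) = 29%, ζ = −ln(0.29)/√(π²+ln²(0.29)) = 0.3666.
Characteristic equation s² + 4.4s + 9K_p = 0 gives ζ = 4.4/(2√(9K_p)).
Setting ζ = 0.3666: √(9K_p) = 4.4/(2·0.3666) = 6.001, so K_p = 36.01/9 = 4.

K_p = 4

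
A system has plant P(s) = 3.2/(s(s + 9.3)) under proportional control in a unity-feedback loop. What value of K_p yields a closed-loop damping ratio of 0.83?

Closed-loop characteristic equation: s² + 9.3s + K_p·3.2 = 0.
So ω_n = √(3.2K_p) and 2ζω_n = 9.3, giving ζ = 9.3/(2√(3.2K_p)).
Setting ζ = 0.83: √(3.2K_p) = 9.3/(2·0.83) = 5.602, so K_p = 31.39/3.2 = 9.81.

K_p = 9.81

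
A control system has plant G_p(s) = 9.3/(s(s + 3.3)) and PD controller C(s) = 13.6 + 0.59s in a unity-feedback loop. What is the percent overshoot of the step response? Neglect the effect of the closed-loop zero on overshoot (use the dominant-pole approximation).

Forward path: (13.6 + 0.59s)·9.3/(s(s+3.3)). The closed-loop characteristic equation is s² + (3.3 + 9.3·0.59)s + 9.3·13.6 = 0.
That is s² + 8.787s + 126.5 = 0, so ω_n = 11.25 rad/s and ζ = 8.787/(2·11.25) = 0.3907.
%OS = 100·exp(−πζ/√(1−ζ²)) = 26.4%.

26.4%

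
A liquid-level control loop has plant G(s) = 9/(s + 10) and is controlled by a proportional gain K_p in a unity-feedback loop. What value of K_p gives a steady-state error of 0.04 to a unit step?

K_p = 26.7

Steady-state error for a unit step on this type-0 loop is 1/(1 + K_p·G(0)).
G(0) = 0.9. Require 1/(1 + K_p·0.9) = 0.04, so 1 + 0.9·K_p = 25.
K_p = (25 − 1)/0.9 = 26.7.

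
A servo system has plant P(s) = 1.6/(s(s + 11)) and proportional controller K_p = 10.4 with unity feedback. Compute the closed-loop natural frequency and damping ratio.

The closed-loop denominator is s(s+11) + 10.4·1.6 = s² + 11s + 16.64.
Matching s² + 2ζω_n s + ω_n²: ω_n = √16.64 = 4.079 rad/s and 2ζω_n = 11, so ζ = 11/(2·4.079) = 1.35.

ω_n = 4.08 rad/s, ζ = 1.35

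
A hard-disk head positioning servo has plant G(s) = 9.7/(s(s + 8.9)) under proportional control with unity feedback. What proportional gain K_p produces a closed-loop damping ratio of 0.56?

K_p = 6.51

Closed-loop characteristic equation: s² + 8.9s + K_p·9.7 = 0.
So ω_n = √(9.7K_p) and 2ζω_n = 8.9, giving ζ = 8.9/(2√(9.7K_p)).
Setting ζ = 0.56: √(9.7K_p) = 8.9/(2·0.56) = 7.946, so K_p = 63.15/9.7 = 6.51.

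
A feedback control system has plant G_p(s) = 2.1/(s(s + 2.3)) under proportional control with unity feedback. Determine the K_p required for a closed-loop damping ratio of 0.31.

K_p = 6.55

Closed-loop characteristic equation: s² + 2.3s + K_p·2.1 = 0.
So ω_n = √(2.1K_p) and 2ζω_n = 2.3, giving ζ = 2.3/(2√(2.1K_p)).
Setting ζ = 0.31: √(2.1K_p) = 2.3/(2·0.31) = 3.71, so K_p = 13.76/2.1 = 6.55.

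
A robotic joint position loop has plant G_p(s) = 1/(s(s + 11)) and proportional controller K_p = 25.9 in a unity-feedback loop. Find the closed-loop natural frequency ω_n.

1 + K_p·G_p(s) = 0 gives s² + 11s + 25.9 = 0.
Matching s² + 2ζω_n s + ω_n²: ω_n = √25.9 = 5.089 rad/s and 2ζω_n = 11, so ζ = 11/(2·5.089) = 1.08.

ω_n = 5.09 rad/s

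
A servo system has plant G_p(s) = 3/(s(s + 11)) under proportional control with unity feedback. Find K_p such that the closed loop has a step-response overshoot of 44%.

K_p = 158

From %OS = 100·exp(−πζ/√(1−ζ²)) = 44%, ζ = −ln(0.44)/√(π²+ln²(0.44)) = 0.2528.
Characteristic equation s² + 11s + 3K_p = 0 gives ζ = 11/(2√(3K_p)).
Setting ζ = 0.2528: √(3K_p) = 11/(2·0.2528) = 21.75, so K_p = 473.2/3 = 158.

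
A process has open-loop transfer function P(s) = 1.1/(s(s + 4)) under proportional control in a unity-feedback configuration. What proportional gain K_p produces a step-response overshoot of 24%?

K_p = 21.3

From %OS = 100·exp(−πζ/√(1−ζ²)) = 24%, ζ = −ln(0.24)/√(π²+ln²(0.24)) = 0.4136.
Characteristic equation s² + 4s + 1.1K_p = 0 gives ζ = 4/(2√(1.1K_p)).
Setting ζ = 0.4136: √(1.1K_p) = 4/(2·0.4136) = 4.836, so K_p = 23.38/1.1 = 21.3.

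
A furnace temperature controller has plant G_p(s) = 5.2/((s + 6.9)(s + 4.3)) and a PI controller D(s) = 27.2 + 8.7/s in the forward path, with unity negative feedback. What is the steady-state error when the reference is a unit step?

The open loop D(s)G_p(s) has a pole at the origin (type 1), so the static position error constant is infinite and e_ss = 1/(1+∞) = 0.

0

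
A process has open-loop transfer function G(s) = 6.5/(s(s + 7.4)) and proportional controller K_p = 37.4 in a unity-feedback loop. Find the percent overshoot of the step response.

46.4%

From 1 + K_pG(s) = 0: s² + 7.4s + 243.1 = 0 ⇒ ω_n = 15.59, ζ = 0.2373.
%OS = 100·exp(−πζ/√(1−ζ²)) = 100·exp(−π·0.2373/√0.9437) = 46.4%.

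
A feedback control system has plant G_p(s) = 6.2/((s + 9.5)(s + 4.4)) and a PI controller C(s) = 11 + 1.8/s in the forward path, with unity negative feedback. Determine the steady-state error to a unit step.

The open loop C(s)G_p(s) has a pole at the origin (type 1), so the static position error constant is infinite and e_ss = 1/(1+∞) = 0.

0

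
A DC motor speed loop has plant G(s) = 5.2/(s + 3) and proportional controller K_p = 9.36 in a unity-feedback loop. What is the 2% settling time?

T_s ≈ 0.0774 s

Closed-loop transfer function: T(s) = K_p·G(s)/(1 + K_p·G(s)) = 48.67/(s + 3 + 48.67) = 48.67/(s + 51.67).
Time constant τ = 1/51.67 = 0.01935 s, so the 2% settling time is about 4τ = 0.0774 s.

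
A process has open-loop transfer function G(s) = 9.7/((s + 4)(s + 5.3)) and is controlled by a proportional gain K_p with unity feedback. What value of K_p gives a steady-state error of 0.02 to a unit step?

K_p = 107

The loop is type 0, so e_ss(step) = 1/(1 + K_pos) with K_pos = K_p·G(0).
G(0) = 0.4575. Require 1/(1 + K_p·0.4575) = 0.02, so 1 + 0.4575·K_p = 50.
K_p = (50 − 1)/0.4575 = 107.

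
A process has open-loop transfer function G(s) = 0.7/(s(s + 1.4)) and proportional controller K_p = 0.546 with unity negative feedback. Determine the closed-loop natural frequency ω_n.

With unity feedback the closed-loop characteristic equation is s² + 1.4s + 0.546·0.7 = s² + 1.4s + 0.3822 = 0.
So ω_n² = 0.3822 ⇒ ω_n = 0.6182 rad/s, and ζ = 1.4/(2ω_n) = 1.13.

ω_n = 0.618 rad/s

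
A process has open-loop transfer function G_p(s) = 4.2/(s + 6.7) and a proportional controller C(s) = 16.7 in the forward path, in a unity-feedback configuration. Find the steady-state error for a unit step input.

The loop is type 0. Static position error constant K_pos = C(0)·G_p(0) = 16.7·0.6269 = 10.47.
Steady-state error to a unit step: e_ss = 1/(1+K_pos) = 1/11.47 = 0.0872.

0.0872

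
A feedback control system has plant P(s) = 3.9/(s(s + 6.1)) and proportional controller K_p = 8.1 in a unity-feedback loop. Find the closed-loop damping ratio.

1 + K_p·P(s) = 0 gives s² + 6.1s + 31.59 = 0.
So ω_n² = 31.59 ⇒ ω_n = 5.62 rad/s, and ζ = 6.1/(2ω_n) = 0.543.

ζ = 0.543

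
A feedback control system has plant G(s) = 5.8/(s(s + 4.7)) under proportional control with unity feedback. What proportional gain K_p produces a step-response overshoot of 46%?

From %OS = 100·exp(−πζ/√(1−ζ²)) = 46%, ζ = −ln(0.46)/√(π²+ln²(0.46)) = 0.24.
Characteristic equation s² + 4.7s + 5.8K_p = 0 gives ζ = 4.7/(2√(5.8K_p)).
Setting ζ = 0.24: √(5.8K_p) = 4.7/(2·0.24) = 9.793, so K_p = 95.91/5.8 = 16.5.

K_p = 16.5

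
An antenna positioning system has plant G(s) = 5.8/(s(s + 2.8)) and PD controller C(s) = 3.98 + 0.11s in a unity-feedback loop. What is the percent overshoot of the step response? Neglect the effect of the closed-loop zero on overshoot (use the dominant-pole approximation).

30%

Forward path: (3.98 + 0.11s)·5.8/(s(s+2.8)). The closed-loop characteristic equation is s² + (2.8 + 5.8·0.11)s + 5.8·3.98 = 0.
That is s² + 3.438s + 23.08 = 0, so ω_n = 4.805 rad/s and ζ = 3.438/(2·4.805) = 0.3578.
%OS = 100·exp(−πζ/√(1−ζ²)) = 30%.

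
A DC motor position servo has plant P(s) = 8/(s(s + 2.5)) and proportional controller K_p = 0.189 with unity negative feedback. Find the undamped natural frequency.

ω_n = 1.23 rad/s

With unity feedback the closed-loop characteristic equation is s² + 2.5s + 0.189·8 = s² + 2.5s + 1.512 = 0.
So ω_n² = 1.512 ⇒ ω_n = 1.23 rad/s, and ζ = 2.5/(2ω_n) = 1.02.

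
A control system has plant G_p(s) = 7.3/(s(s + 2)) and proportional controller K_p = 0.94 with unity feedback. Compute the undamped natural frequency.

ω_n = 2.62 rad/s

With unity feedback the closed-loop characteristic equation is s² + 2s + 0.94·7.3 = s² + 2s + 6.862 = 0.
Matching s² + 2ζω_n s + ω_n²: ω_n = √6.862 = 2.62 rad/s and 2ζω_n = 2, so ζ = 2/(2·2.62) = 0.382.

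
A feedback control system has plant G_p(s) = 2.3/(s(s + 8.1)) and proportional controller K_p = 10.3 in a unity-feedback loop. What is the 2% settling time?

T_s ≈ 0.988 s

The closed-loop denominator s² + 8.1s + 23.69 gives ω_n = √23.69 = 4.867 and ζ = 8.1/(2ω_n) = 0.8321.
2% settling time T_s ≈ 4/(ζω_n) = 4/4.05 = 0.988 s.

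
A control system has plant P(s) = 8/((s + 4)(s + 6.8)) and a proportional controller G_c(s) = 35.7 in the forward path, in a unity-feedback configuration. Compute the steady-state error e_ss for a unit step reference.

0.087

The loop is type 0. Static position error constant K_pos = G_c(0)·P(0) = 35.7·0.2941 = 10.5.
Steady-state error to a unit step: e_ss = 1/(1+K_pos) = 1/11.5 = 0.087.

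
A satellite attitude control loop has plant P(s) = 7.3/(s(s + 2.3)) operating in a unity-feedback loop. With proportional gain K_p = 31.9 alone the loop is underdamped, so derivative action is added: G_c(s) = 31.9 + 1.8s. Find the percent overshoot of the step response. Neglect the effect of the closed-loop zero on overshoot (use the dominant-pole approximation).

15.8%

Forward path: (31.9 + 1.8s)·7.3/(s(s+2.3)). The closed-loop characteristic equation is s² + (2.3 + 7.3·1.8)s + 7.3·31.9 = 0.
That is s² + 15.44s + 232.9 = 0, so ω_n = 15.26 rad/s and ζ = 15.44/(2·15.26) = 0.5059.
%OS = 100·exp(−πζ/√(1−ζ²)) = 15.8%.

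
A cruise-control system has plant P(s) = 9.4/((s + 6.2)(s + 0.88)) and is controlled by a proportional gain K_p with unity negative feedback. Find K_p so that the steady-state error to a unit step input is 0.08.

The loop is type 0, so e_ss(step) = 1/(1 + K_pos) with K_pos = K_p·P(0).
P(0) = 1.723. Require 1/(1 + K_p·1.723) = 0.08, so 1 + 1.723·K_p = 12.5.
K_p = (12.5 − 1)/1.723 = 6.67.

K_p = 6.67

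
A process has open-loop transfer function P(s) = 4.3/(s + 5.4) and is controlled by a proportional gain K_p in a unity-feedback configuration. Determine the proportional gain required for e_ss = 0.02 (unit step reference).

For a type-0 loop with proportional control, e_ss = 1/(1 + K_p·P(0)).
P(0) = 0.7963. Require 1/(1 + K_p·0.7963) = 0.02, so 1 + 0.7963·K_p = 50.
K_p = (50 − 1)/0.7963 = 61.5.

K_p = 61.5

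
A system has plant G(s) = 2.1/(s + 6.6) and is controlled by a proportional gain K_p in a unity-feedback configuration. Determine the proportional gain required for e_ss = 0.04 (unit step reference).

Steady-state error for a unit step on this type-0 loop is 1/(1 + K_p·G(0)).
G(0) = 0.3182. Require 1/(1 + K_p·0.3182) = 0.04, so 1 + 0.3182·K_p = 25.
K_p = (25 − 1)/0.3182 = 75.4.

K_p = 75.4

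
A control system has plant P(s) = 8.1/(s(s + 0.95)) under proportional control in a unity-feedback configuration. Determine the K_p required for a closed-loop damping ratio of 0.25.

Closed-loop characteristic equation: s² + 0.95s + K_p·8.1 = 0.
So ω_n = √(8.1K_p) and 2ζω_n = 0.95, giving ζ = 0.95/(2√(8.1K_p)).
Setting ζ = 0.25: √(8.1K_p) = 0.95/(2·0.25) = 1.9, so K_p = 3.61/8.1 = 0.446.

K_p = 0.446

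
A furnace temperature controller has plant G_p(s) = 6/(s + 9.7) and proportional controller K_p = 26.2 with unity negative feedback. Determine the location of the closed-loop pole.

s = -166.9

Closed-loop transfer function: T(s) = K_p·G_p(s)/(1 + K_p·G_p(s)) = 157.2/(s + 9.7 + 157.2) = 157.2/(s + 166.9).
The closed-loop pole is at s = −166.9.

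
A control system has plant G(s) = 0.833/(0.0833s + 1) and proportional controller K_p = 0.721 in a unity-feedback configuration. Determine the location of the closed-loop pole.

Closed loop: T(s) = K_p·G/(1+K_p·G) = 0.6006/(0.0833s + 1 + 0.6006), with pole at s = −(1 + 0.6006)/0.0833 = −19.21.

s = -19.21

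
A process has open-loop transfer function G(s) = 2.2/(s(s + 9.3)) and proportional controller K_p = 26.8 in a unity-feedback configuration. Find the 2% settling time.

T_s ≈ 0.86 s

From 1 + K_pG(s) = 0: s² + 9.3s + 58.96 = 0 ⇒ ω_n = 7.679, ζ = 0.6056.
2% settling time T_s ≈ 4/(ζω_n) = 4/4.65 = 0.86 s.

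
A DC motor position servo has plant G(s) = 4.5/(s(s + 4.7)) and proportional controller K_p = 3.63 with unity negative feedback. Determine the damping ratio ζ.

ζ = 0.581

With unity feedback the closed-loop characteristic equation is s² + 4.7s + 3.63·4.5 = s² + 4.7s + 16.34 = 0.
So ω_n² = 16.34 ⇒ ω_n = 4.042 rad/s, and ζ = 4.7/(2ω_n) = 0.581.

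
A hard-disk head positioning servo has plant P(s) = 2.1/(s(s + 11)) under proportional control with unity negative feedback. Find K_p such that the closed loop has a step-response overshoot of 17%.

K_p = 59.7

From %OS = 100·exp(−πζ/√(1−ζ²)) = 17%, ζ = −ln(0.17)/√(π²+ln²(0.17)) = 0.4913.
Characteristic equation s² + 11s + 2.1K_p = 0 gives ζ = 11/(2√(2.1K_p)).
Setting ζ = 0.4913: √(2.1K_p) = 11/(2·0.4913) = 11.2, so K_p = 125.3/2.1 = 59.7.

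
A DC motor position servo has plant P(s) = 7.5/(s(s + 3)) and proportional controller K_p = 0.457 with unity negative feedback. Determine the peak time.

T_p = 2.9 s

The closed-loop denominator s² + 3s + 3.428 gives ω_n = √3.428 = 1.851 and ζ = 3/(2ω_n) = 0.8102.
Damped frequency ω_d = ω_n√(1−ζ²) = 1.085 rad/s, so peak time T_p = π/ω_d = 2.9 s.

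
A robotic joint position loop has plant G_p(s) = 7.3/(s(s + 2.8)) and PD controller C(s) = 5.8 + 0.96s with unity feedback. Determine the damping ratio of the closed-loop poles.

Forward path: (5.8 + 0.96s)·7.3/(s(s+2.8)). The closed-loop characteristic equation is s² + (2.8 + 7.3·0.96)s + 7.3·5.8 = 0.
That is s² + 9.808s + 42.34 = 0, so ω_n = 6.507 rad/s and ζ = 9.808/(2·6.507) = 0.7537.

ζ = 0.754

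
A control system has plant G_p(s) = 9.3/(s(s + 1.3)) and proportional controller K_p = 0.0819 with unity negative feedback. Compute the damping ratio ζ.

ζ = 0.745

With unity feedback the closed-loop characteristic equation is s² + 1.3s + 0.0819·9.3 = s² + 1.3s + 0.7617 = 0.
So ω_n² = 0.7617 ⇒ ω_n = 0.8727 rad/s, and ζ = 1.3/(2ω_n) = 0.745.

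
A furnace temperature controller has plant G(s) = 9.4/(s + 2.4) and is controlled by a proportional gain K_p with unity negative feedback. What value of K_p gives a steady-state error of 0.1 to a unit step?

K_p = 2.3

Steady-state error for a unit step on this type-0 loop is 1/(1 + K_p·G(0)).
G(0) = 3.917. Require 1/(1 + K_p·3.917) = 0.1, so 1 + 3.917·K_p = 10.
K_p = (10 − 1)/3.917 = 2.3.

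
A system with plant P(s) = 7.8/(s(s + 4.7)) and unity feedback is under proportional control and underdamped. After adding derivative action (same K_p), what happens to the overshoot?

decrease

With PD the characteristic equation becomes s² + (a + K·K_d)s + K·K_p = 0; the damping term grows, ζ rises, overshoot falls.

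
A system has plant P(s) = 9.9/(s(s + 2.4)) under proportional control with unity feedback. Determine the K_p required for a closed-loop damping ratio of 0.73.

K_p = 0.273

Closed-loop characteristic equation: s² + 2.4s + K_p·9.9 = 0.
So ω_n = √(9.9K_p) and 2ζω_n = 2.4, giving ζ = 2.4/(2√(9.9K_p)).
Setting ζ = 0.73: √(9.9K_p) = 2.4/(2·0.73) = 1.644, so K_p = 2.702/9.9 = 0.273.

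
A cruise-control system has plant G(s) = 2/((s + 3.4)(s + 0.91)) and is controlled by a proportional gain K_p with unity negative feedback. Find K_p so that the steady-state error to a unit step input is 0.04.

Steady-state error for a unit step on this type-0 loop is 1/(1 + K_p·G(0)).
G(0) = 0.6464. Require 1/(1 + K_p·0.6464) = 0.04, so 1 + 0.6464·K_p = 25.
K_p = (25 − 1)/0.6464 = 37.1.

K_p = 37.1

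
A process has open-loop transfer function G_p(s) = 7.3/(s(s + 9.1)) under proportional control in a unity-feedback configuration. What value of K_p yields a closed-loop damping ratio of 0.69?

Closed-loop characteristic equation: s² + 9.1s + K_p·7.3 = 0.
So ω_n = √(7.3K_p) and 2ζω_n = 9.1, giving ζ = 9.1/(2√(7.3K_p)).
Setting ζ = 0.69: √(7.3K_p) = 9.1/(2·0.69) = 6.594, so K_p = 43.48/7.3 = 5.96.

K_p = 5.96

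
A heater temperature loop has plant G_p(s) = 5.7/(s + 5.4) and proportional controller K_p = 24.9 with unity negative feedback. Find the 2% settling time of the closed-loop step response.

T_s ≈ 0.0271 s

Closed-loop transfer function: T(s) = K_p·G_p(s)/(1 + K_p·G_p(s)) = 141.9/(s + 5.4 + 141.9) = 141.9/(s + 147.3).
Time constant τ = 1/147.3 = 0.006787 s, so the 2% settling time is about 4τ = 0.0271 s.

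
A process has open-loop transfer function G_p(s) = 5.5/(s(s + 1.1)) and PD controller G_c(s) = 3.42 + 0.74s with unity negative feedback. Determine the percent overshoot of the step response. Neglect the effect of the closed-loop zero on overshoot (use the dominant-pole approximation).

Forward path: (3.42 + 0.74s)·5.5/(s(s+1.1)). The closed-loop characteristic equation is s² + (1.1 + 5.5·0.74)s + 5.5·3.42 = 0.
That is s² + 5.17s + 18.81 = 0, so ω_n = 4.337 rad/s and ζ = 5.17/(2·4.337) = 0.596.
%OS = 100·exp(−πζ/√(1−ζ²)) = 9.71%.

9.71%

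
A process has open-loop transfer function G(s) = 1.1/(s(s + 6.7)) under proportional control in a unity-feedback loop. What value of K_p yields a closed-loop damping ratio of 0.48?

Closed-loop characteristic equation: s² + 6.7s + K_p·1.1 = 0.
So ω_n = √(1.1K_p) and 2ζω_n = 6.7, giving ζ = 6.7/(2√(1.1K_p)).
Setting ζ = 0.48: √(1.1K_p) = 6.7/(2·0.48) = 6.979, so K_p = 48.71/1.1 = 44.3.

K_p = 44.3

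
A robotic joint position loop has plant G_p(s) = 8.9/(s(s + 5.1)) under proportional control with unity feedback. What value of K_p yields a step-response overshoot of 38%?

From %OS = 100·exp(−πζ/√(1−ζ²)) = 38%, ζ = −ln(0.38)/√(π²+ln²(0.38)) = 0.2943.
Characteristic equation s² + 5.1s + 8.9K_p = 0 gives ζ = 5.1/(2√(8.9K_p)).
Setting ζ = 0.2943: √(8.9K_p) = 5.1/(2·0.2943) = 8.663, so K_p = 75.05/8.9 = 8.43.

K_p = 8.43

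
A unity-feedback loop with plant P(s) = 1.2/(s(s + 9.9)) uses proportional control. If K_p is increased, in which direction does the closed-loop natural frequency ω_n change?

increase

ω_n = √(1.2·K_p), which grows with K_p.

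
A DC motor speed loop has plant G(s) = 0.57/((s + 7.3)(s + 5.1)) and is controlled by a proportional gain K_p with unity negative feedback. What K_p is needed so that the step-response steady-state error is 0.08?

K_p = 751

The loop is type 0, so e_ss(step) = 1/(1 + K_pos) with K_pos = K_p·G(0).
G(0) = 0.01531. Require 1/(1 + K_p·0.01531) = 0.08, so 1 + 0.01531·K_p = 12.5.
K_p = (12.5 − 1)/0.01531 = 751.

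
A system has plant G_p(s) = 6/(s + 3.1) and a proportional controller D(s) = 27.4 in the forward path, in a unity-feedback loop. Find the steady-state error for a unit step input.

0.0185

The loop is type 0. Static position error constant K_pos = D(0)·G_p(0) = 27.4·1.935 = 53.03.
Steady-state error to a unit step: e_ss = 1/(1+K_pos) = 1/54.03 = 0.0185.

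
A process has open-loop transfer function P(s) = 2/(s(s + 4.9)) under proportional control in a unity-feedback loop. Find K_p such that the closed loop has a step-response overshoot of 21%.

K_p = 15.2

From %OS = 100·exp(−πζ/√(1−ζ²)) = 21%, ζ = −ln(0.21)/√(π²+ln²(0.21)) = 0.4449.
Characteristic equation s² + 4.9s + 2K_p = 0 gives ζ = 4.9/(2√(2K_p)).
Setting ζ = 0.4449: √(2K_p) = 4.9/(2·0.4449) = 5.507, so K_p = 30.33/2 = 15.2.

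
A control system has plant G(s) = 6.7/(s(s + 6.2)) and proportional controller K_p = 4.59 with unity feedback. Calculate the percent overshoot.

12%

The closed-loop denominator s² + 6.2s + 30.75 gives ω_n = √30.75 = 5.546 and ζ = 6.2/(2ω_n) = 0.559.
%OS = 100·exp(−πζ/√(1−ζ²)) = 100·exp(−π·0.559/√0.6875) = 12%.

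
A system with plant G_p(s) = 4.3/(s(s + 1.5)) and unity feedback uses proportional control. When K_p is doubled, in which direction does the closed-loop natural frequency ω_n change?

ω_n = √(4.3·K_p), which grows with K_p.

increase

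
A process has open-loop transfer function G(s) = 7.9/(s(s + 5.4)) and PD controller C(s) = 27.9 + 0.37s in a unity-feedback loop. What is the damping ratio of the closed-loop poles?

ζ = 0.28

Forward path: (27.9 + 0.37s)·7.9/(s(s+5.4)). The closed-loop characteristic equation is s² + (5.4 + 7.9·0.37)s + 7.9·27.9 = 0.
That is s² + 8.323s + 220.4 = 0, so ω_n = 14.85 rad/s and ζ = 8.323/(2·14.85) = 0.2803.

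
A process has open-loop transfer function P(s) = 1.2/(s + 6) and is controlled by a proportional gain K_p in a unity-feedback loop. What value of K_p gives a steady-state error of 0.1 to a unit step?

K_p = 45

For a type-0 loop with proportional control, e_ss = 1/(1 + K_p·P(0)).
P(0) = 0.2. Require 1/(1 + K_p·0.2) = 0.1, so 1 + 0.2·K_p = 10.
K_p = (10 − 1)/0.2 = 45.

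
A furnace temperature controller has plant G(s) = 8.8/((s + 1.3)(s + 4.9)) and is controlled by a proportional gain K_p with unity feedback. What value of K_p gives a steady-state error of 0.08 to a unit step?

Steady-state error for a unit step on this type-0 loop is 1/(1 + K_p·G(0)).
G(0) = 1.381. Require 1/(1 + K_p·1.381) = 0.08, so 1 + 1.381·K_p = 12.5.
K_p = (12.5 − 1)/1.381 = 8.32.

K_p = 8.32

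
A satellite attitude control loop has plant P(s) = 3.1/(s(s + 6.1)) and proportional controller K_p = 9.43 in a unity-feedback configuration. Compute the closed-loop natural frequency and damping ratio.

With unity feedback the closed-loop characteristic equation is s² + 6.1s + 9.43·3.1 = s² + 6.1s + 29.23 = 0.
Matching s² + 2ζω_n s + ω_n²: ω_n = √29.23 = 5.407 rad/s and 2ζω_n = 6.1, so ζ = 6.1/(2·5.407) = 0.564.

ω_n = 5.41 rad/s, ζ = 0.564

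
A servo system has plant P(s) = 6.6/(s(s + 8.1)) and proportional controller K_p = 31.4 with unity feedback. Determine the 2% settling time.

T_s ≈ 0.988 s

Closed-loop characteristic equation: s² + 8.1s + 207.2 = 0, so ω_n = 14.4 rad/s and ζ = 8.1/(2·14.4) = 0.2813.
2% settling time T_s ≈ 4/(ζω_n) = 4/4.05 = 0.988 s.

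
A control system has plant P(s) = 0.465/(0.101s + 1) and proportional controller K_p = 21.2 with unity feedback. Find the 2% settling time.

Closed loop: T(s) = K_p·P/(1+K_p·P) = 9.858/(0.101s + 1 + 9.858), with pole at s = −(1 + 9.858)/0.101 = −107.5.
τ = 1/107.5 = 0.009302 s, so 2% settling time ≈ 4τ = 0.0372 s.

T_s ≈ 0.0372 s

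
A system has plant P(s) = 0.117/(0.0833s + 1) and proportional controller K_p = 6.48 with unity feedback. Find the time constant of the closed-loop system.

Closed loop: T(s) = K_p·P/(1+K_p·P) = 0.7582/(0.0833s + 1 + 0.7582), with pole at s = −(1 + 0.7582)/0.0833 = −21.11.
Closed-loop time constant τ = 1/21.11 = 0.0474 s.

τ = 0.0474 s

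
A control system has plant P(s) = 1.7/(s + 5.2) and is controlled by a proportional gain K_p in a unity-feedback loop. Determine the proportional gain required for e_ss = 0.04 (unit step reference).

For a type-0 loop with proportional control, e_ss = 1/(1 + K_p·P(0)).
P(0) = 0.3269. Require 1/(1 + K_p·0.3269) = 0.04, so 1 + 0.3269·K_p = 25.
K_p = (25 − 1)/0.3269 = 73.4.

K_p = 73.4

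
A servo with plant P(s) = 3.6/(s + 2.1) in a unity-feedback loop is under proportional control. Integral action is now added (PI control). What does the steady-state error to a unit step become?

0

The integrator makes K_pos = lim_{s→0} C(s)G(s) infinite, so e_ss = 1/(1+K_pos) = 0.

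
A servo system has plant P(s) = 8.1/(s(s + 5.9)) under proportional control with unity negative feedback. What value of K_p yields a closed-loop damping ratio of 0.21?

K_p = 24.4

Closed-loop characteristic equation: s² + 5.9s + K_p·8.1 = 0.
So ω_n = √(8.1K_p) and 2ζω_n = 5.9, giving ζ = 5.9/(2√(8.1K_p)).
Setting ζ = 0.21: √(8.1K_p) = 5.9/(2·0.21) = 14.05, so K_p = 197.3/8.1 = 24.4.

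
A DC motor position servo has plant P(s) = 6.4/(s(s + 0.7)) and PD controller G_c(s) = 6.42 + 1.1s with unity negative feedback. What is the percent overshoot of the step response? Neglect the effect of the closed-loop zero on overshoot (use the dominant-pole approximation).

9.26%

Forward path: (6.42 + 1.1s)·6.4/(s(s+0.7)). The closed-loop characteristic equation is s² + (0.7 + 6.4·1.1)s + 6.4·6.42 = 0.
That is s² + 7.74s + 41.09 = 0, so ω_n = 6.41 rad/s and ζ = 7.74/(2·6.41) = 0.6037.
%OS = 100·exp(−πζ/√(1−ζ²)) = 9.26%.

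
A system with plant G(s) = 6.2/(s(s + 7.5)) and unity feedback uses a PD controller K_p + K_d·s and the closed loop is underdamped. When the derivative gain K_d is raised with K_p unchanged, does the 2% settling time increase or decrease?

decrease

Characteristic equation s² + (7.5 + 6.2K_d)s + 6.2K_p = 0: raising K_d increases ζω_n = (7.5+6.2K_d)/2 while the loop stays underdamped, so T_s ≈ 4/(ζω_n) decreases.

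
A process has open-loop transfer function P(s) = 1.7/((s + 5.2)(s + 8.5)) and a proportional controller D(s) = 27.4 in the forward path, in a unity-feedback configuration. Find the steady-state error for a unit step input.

The loop is type 0. Static position error constant K_pos = D(0)·P(0) = 27.4·0.03846 = 1.054.
Steady-state error to a unit step: e_ss = 1/(1+K_pos) = 1/2.054 = 0.487.

0.487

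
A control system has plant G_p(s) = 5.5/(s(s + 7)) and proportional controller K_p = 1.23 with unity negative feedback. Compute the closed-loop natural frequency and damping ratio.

ω_n = 2.6 rad/s, ζ = 1.35

1 + K_p·G_p(s) = 0 gives s² + 7s + 6.765 = 0.
Matching s² + 2ζω_n s + ω_n²: ω_n = √6.765 = 2.601 rad/s and 2ζω_n = 7, so ζ = 7/(2·2.601) = 1.35.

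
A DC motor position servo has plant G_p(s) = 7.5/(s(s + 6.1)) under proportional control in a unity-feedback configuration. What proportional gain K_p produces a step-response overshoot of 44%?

From %OS = 100·exp(−πζ/√(1−ζ²)) = 44%, ζ = −ln(0.44)/√(π²+ln²(0.44)) = 0.2528.
Characteristic equation s² + 6.1s + 7.5K_p = 0 gives ζ = 6.1/(2√(7.5K_p)).
Setting ζ = 0.2528: √(7.5K_p) = 6.1/(2·0.2528) = 12.06, so K_p = 145.5/7.5 = 19.4.

K_p = 19.4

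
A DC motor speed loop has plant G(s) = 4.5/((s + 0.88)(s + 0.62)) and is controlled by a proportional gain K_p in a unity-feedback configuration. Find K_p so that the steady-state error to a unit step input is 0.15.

For a type-0 loop with proportional control, e_ss = 1/(1 + K_p·G(0)).
G(0) = 8.248. Require 1/(1 + K_p·8.248) = 0.15, so 1 + 8.248·K_p = 6.667.
K_p = (6.667 − 1)/8.248 = 0.687.

K_p = 0.687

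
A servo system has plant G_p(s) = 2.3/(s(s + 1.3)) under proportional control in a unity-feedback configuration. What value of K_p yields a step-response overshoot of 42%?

K_p = 2.59

From %OS = 100·exp(−πζ/√(1−ζ²)) = 42%, ζ = −ln(0.42)/√(π²+ln²(0.42)) = 0.2662.
Characteristic equation s² + 1.3s + 2.3K_p = 0 gives ζ = 1.3/(2√(2.3K_p)).
Setting ζ = 0.2662: √(2.3K_p) = 1.3/(2·0.2662) = 2.442, so K_p = 5.963/2.3 = 2.59.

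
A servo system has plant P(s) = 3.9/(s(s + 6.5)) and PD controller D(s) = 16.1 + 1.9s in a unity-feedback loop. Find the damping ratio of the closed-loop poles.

Forward path: (16.1 + 1.9s)·3.9/(s(s+6.5)). The closed-loop characteristic equation is s² + (6.5 + 3.9·1.9)s + 3.9·16.1 = 0.
That is s² + 13.91s + 62.79 = 0, so ω_n = 7.924 rad/s and ζ = 13.91/(2·7.924) = 0.8777.

ζ = 0.878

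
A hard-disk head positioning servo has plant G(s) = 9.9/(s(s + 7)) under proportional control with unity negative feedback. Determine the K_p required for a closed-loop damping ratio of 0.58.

K_p = 3.68

Closed-loop characteristic equation: s² + 7s + K_p·9.9 = 0.
So ω_n = √(9.9K_p) and 2ζω_n = 7, giving ζ = 7/(2√(9.9K_p)).
Setting ζ = 0.58: √(9.9K_p) = 7/(2·0.58) = 6.034, so K_p = 36.41/9.9 = 3.68.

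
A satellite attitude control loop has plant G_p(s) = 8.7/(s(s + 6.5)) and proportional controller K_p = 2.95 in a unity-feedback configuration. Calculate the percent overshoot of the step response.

From 1 + K_pG_p(s) = 0: s² + 6.5s + 25.66 = 0 ⇒ ω_n = 5.066, ζ = 0.6415.
%OS = 100·exp(−πζ/√(1−ζ²)) = 100·exp(−π·0.6415/√0.5884) = 7.23%.

7.23%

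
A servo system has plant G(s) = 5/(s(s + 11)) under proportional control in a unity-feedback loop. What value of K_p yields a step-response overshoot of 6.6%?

K_p = 14.1

From %OS = 100·exp(−πζ/√(1−ζ²)) = 6.6%, ζ = −ln(0.066)/√(π²+ln²(0.066)) = 0.6543.
Characteristic equation s² + 11s + 5K_p = 0 gives ζ = 11/(2√(5K_p)).
Setting ζ = 0.6543: √(5K_p) = 11/(2·0.6543) = 8.406, so K_p = 70.66/5 = 14.1.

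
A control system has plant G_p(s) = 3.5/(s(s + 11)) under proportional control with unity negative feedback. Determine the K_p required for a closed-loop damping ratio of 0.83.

K_p = 12.5

Closed-loop characteristic equation: s² + 11s + K_p·3.5 = 0.
So ω_n = √(3.5K_p) and 2ζω_n = 11, giving ζ = 11/(2√(3.5K_p)).
Setting ζ = 0.83: √(3.5K_p) = 11/(2·0.83) = 6.627, so K_p = 43.91/3.5 = 12.5.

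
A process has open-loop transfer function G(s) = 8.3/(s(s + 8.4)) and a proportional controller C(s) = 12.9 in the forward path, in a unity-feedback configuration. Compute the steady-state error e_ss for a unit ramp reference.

0.0785

The loop has one pole at the origin (type 1). Velocity error constant K_v = lim_{s→0} s·C(s)G(s) = 12.9·8.3/8.4 = 12.75.
Steady-state error to a unit ramp: e_ss = 1/K_v = 0.0785.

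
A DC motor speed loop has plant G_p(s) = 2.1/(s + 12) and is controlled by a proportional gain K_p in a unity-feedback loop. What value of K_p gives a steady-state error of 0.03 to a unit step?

The loop is type 0, so e_ss(step) = 1/(1 + K_pos) with K_pos = K_p·G_p(0).
G_p(0) = 0.175. Require 1/(1 + K_p·0.175) = 0.03, so 1 + 0.175·K_p = 33.33.
K_p = (33.33 − 1)/0.175 = 185.

K_p = 185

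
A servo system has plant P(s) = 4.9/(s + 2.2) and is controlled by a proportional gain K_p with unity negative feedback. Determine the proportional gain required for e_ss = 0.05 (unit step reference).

For a type-0 loop with proportional control, e_ss = 1/(1 + K_p·P(0)).
P(0) = 2.227. Require 1/(1 + K_p·2.227) = 0.05, so 1 + 2.227·K_p = 20.
K_p = (20 − 1)/2.227 = 8.53.

K_p = 8.53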